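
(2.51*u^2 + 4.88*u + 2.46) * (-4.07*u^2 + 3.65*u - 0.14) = -10.2157*u^4 - 10.7001*u^3 + 7.4484*u^2 + 8.2958*u - 0.3444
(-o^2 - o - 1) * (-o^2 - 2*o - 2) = o^4 + 3*o^3 + 5*o^2 + 4*o + 2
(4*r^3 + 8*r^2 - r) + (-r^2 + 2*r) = 4*r^3 + 7*r^2 + r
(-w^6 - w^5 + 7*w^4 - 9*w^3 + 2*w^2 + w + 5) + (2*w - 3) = -w^6 - w^5 + 7*w^4 - 9*w^3 + 2*w^2 + 3*w + 2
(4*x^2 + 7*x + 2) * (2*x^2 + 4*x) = 8*x^4 + 30*x^3 + 32*x^2 + 8*x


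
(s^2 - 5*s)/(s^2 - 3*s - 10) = s/(s + 2)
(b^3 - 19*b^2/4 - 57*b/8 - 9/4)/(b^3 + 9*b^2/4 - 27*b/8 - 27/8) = (2*b^2 - 11*b - 6)/(2*b^2 + 3*b - 9)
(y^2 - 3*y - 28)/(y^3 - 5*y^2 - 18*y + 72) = (y - 7)/(y^2 - 9*y + 18)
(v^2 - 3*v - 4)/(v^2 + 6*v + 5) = (v - 4)/(v + 5)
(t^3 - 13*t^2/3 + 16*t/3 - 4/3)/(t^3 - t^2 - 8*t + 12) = (t - 1/3)/(t + 3)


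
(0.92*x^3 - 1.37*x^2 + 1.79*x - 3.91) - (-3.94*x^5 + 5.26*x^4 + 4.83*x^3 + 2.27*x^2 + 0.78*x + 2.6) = 3.94*x^5 - 5.26*x^4 - 3.91*x^3 - 3.64*x^2 + 1.01*x - 6.51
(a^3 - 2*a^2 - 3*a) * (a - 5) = a^4 - 7*a^3 + 7*a^2 + 15*a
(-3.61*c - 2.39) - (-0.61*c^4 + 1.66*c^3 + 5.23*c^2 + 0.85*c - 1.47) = 0.61*c^4 - 1.66*c^3 - 5.23*c^2 - 4.46*c - 0.92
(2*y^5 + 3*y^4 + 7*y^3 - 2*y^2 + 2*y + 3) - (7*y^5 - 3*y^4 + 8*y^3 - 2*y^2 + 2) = -5*y^5 + 6*y^4 - y^3 + 2*y + 1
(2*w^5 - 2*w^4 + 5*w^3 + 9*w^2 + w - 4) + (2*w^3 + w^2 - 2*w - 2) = 2*w^5 - 2*w^4 + 7*w^3 + 10*w^2 - w - 6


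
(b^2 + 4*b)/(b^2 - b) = (b + 4)/(b - 1)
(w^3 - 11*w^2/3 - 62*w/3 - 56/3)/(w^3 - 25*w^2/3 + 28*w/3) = (3*w^2 + 10*w + 8)/(w*(3*w - 4))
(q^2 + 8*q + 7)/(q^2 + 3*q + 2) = (q + 7)/(q + 2)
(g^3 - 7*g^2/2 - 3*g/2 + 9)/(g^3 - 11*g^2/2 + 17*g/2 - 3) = (2*g + 3)/(2*g - 1)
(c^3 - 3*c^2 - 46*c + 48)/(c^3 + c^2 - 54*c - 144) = (c - 1)/(c + 3)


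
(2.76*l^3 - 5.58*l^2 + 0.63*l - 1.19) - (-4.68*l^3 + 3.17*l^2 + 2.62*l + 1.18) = 7.44*l^3 - 8.75*l^2 - 1.99*l - 2.37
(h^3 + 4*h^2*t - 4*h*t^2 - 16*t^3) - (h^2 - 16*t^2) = h^3 + 4*h^2*t - h^2 - 4*h*t^2 - 16*t^3 + 16*t^2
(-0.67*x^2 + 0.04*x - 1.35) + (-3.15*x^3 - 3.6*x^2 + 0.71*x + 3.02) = -3.15*x^3 - 4.27*x^2 + 0.75*x + 1.67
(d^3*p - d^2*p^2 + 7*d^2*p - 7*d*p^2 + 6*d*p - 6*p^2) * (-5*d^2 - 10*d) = -5*d^5*p + 5*d^4*p^2 - 45*d^4*p + 45*d^3*p^2 - 100*d^3*p + 100*d^2*p^2 - 60*d^2*p + 60*d*p^2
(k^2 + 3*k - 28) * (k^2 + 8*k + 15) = k^4 + 11*k^3 + 11*k^2 - 179*k - 420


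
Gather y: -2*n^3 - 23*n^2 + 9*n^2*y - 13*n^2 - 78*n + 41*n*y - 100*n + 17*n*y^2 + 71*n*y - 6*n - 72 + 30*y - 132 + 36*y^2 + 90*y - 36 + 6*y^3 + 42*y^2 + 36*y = -2*n^3 - 36*n^2 - 184*n + 6*y^3 + y^2*(17*n + 78) + y*(9*n^2 + 112*n + 156) - 240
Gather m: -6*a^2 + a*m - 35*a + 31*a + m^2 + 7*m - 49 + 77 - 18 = -6*a^2 - 4*a + m^2 + m*(a + 7) + 10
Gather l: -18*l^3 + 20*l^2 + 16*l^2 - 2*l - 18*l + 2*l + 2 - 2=-18*l^3 + 36*l^2 - 18*l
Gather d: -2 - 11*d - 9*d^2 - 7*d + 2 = -9*d^2 - 18*d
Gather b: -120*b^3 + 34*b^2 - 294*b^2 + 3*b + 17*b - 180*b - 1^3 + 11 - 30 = -120*b^3 - 260*b^2 - 160*b - 20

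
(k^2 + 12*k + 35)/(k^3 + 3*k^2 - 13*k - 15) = (k + 7)/(k^2 - 2*k - 3)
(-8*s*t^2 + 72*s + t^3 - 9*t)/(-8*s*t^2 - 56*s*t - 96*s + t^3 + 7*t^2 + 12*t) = (t - 3)/(t + 4)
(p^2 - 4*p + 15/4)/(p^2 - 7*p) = (p^2 - 4*p + 15/4)/(p*(p - 7))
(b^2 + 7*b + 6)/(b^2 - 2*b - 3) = (b + 6)/(b - 3)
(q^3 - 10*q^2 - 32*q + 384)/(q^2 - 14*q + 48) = (q^2 - 2*q - 48)/(q - 6)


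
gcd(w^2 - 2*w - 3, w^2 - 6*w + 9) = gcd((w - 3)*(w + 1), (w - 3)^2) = w - 3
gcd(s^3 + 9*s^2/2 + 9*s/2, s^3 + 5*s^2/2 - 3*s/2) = s^2 + 3*s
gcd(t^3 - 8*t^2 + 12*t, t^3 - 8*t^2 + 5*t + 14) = t - 2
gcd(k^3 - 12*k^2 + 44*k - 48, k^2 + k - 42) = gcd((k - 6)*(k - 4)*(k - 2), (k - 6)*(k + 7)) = k - 6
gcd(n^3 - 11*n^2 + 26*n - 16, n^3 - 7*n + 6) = n^2 - 3*n + 2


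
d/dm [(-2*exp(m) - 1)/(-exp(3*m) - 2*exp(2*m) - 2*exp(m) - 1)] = (-4*exp(2*m) - 7*exp(m) - 4)*exp(2*m)/(exp(6*m) + 4*exp(5*m) + 8*exp(4*m) + 10*exp(3*m) + 8*exp(2*m) + 4*exp(m) + 1)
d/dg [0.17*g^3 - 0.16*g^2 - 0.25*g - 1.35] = 0.51*g^2 - 0.32*g - 0.25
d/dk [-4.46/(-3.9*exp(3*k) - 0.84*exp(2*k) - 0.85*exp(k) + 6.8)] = (-52.182*exp(2*k) - 7.4928*exp(k) - 3.791)*exp(k)/(3.9*exp(3*k) + 0.84*exp(2*k) + 0.85*exp(k) - 6.8)^2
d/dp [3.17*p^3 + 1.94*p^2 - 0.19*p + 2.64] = 9.51*p^2 + 3.88*p - 0.19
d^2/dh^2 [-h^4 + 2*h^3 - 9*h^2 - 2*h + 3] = -12*h^2 + 12*h - 18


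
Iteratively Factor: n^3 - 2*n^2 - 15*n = (n - 5)*(n^2 + 3*n) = n*(n - 5)*(n + 3)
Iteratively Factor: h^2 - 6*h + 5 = (h - 5)*(h - 1)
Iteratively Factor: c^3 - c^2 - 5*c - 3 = (c + 1)*(c^2 - 2*c - 3) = (c + 1)^2*(c - 3)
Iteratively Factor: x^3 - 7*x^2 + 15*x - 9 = (x - 1)*(x^2 - 6*x + 9) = (x - 3)*(x - 1)*(x - 3)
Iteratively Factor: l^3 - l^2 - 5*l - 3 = (l + 1)*(l^2 - 2*l - 3) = (l - 3)*(l + 1)*(l + 1)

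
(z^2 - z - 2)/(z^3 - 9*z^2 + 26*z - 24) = (z + 1)/(z^2 - 7*z + 12)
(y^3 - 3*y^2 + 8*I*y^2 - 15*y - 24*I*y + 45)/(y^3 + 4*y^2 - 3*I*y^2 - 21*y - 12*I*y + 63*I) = (y^2 + 8*I*y - 15)/(y^2 + y*(7 - 3*I) - 21*I)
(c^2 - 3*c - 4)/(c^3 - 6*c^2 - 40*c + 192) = (c + 1)/(c^2 - 2*c - 48)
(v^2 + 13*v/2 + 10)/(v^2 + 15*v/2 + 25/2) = (v + 4)/(v + 5)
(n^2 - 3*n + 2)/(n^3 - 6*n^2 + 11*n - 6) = 1/(n - 3)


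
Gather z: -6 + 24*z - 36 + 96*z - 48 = 120*z - 90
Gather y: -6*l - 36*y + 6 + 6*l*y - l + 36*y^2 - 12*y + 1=-7*l + 36*y^2 + y*(6*l - 48) + 7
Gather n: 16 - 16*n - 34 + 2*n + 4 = -14*n - 14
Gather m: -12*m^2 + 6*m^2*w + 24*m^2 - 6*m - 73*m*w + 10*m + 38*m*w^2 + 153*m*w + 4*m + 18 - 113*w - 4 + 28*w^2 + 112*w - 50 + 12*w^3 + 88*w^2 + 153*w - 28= m^2*(6*w + 12) + m*(38*w^2 + 80*w + 8) + 12*w^3 + 116*w^2 + 152*w - 64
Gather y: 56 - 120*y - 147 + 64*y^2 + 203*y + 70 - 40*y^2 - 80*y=24*y^2 + 3*y - 21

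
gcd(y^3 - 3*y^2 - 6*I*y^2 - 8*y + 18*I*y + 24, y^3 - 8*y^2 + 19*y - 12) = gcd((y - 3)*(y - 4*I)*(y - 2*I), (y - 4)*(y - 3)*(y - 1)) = y - 3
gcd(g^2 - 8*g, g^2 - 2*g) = g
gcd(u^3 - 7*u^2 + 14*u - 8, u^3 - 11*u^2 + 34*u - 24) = u^2 - 5*u + 4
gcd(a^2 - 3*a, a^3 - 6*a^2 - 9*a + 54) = a - 3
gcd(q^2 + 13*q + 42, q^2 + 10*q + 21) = q + 7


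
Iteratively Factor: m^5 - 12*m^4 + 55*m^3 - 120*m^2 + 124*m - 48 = (m - 3)*(m^4 - 9*m^3 + 28*m^2 - 36*m + 16) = (m - 3)*(m - 2)*(m^3 - 7*m^2 + 14*m - 8) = (m - 3)*(m - 2)*(m - 1)*(m^2 - 6*m + 8) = (m - 4)*(m - 3)*(m - 2)*(m - 1)*(m - 2)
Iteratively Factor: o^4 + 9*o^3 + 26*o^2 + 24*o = (o + 3)*(o^3 + 6*o^2 + 8*o) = (o + 2)*(o + 3)*(o^2 + 4*o) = (o + 2)*(o + 3)*(o + 4)*(o)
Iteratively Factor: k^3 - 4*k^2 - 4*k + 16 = (k - 4)*(k^2 - 4) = (k - 4)*(k - 2)*(k + 2)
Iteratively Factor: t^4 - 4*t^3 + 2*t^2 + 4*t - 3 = (t - 3)*(t^3 - t^2 - t + 1) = (t - 3)*(t - 1)*(t^2 - 1) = (t - 3)*(t - 1)*(t + 1)*(t - 1)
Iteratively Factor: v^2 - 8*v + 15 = (v - 5)*(v - 3)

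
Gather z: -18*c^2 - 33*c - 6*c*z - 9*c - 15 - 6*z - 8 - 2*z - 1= -18*c^2 - 42*c + z*(-6*c - 8) - 24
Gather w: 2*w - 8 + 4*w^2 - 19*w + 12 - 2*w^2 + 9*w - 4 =2*w^2 - 8*w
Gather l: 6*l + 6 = 6*l + 6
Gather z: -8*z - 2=-8*z - 2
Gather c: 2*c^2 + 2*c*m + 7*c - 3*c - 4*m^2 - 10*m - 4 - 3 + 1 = 2*c^2 + c*(2*m + 4) - 4*m^2 - 10*m - 6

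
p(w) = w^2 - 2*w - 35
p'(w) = 2*w - 2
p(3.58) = -29.34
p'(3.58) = 5.16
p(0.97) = -36.00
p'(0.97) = -0.06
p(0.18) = -35.33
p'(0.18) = -1.64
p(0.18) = -35.33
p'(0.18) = -1.64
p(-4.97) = -0.36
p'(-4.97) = -11.94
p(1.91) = -35.17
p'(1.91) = 1.82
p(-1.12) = -31.51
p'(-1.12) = -4.24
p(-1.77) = -28.33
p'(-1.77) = -5.54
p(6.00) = -11.00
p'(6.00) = 10.00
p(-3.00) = -20.00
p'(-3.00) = -8.00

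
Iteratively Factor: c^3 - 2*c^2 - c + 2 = (c - 1)*(c^2 - c - 2) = (c - 1)*(c + 1)*(c - 2)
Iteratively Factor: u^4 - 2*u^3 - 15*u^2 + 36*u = (u)*(u^3 - 2*u^2 - 15*u + 36) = u*(u + 4)*(u^2 - 6*u + 9) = u*(u - 3)*(u + 4)*(u - 3)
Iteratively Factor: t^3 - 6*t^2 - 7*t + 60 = (t + 3)*(t^2 - 9*t + 20) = (t - 5)*(t + 3)*(t - 4)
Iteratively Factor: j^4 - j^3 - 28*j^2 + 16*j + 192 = (j + 4)*(j^3 - 5*j^2 - 8*j + 48) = (j - 4)*(j + 4)*(j^2 - j - 12) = (j - 4)*(j + 3)*(j + 4)*(j - 4)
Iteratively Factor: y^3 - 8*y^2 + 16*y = (y - 4)*(y^2 - 4*y) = (y - 4)^2*(y)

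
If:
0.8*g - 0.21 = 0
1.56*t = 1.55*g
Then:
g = 0.26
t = 0.26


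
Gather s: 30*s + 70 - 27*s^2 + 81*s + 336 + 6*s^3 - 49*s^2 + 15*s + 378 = 6*s^3 - 76*s^2 + 126*s + 784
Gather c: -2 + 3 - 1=0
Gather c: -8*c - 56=-8*c - 56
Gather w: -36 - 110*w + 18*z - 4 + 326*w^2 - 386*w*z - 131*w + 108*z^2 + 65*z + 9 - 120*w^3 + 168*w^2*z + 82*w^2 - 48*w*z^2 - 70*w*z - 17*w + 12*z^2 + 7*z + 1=-120*w^3 + w^2*(168*z + 408) + w*(-48*z^2 - 456*z - 258) + 120*z^2 + 90*z - 30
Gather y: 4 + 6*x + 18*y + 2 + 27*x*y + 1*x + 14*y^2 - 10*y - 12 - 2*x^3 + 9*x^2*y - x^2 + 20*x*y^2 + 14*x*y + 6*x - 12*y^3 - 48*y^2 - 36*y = -2*x^3 - x^2 + 13*x - 12*y^3 + y^2*(20*x - 34) + y*(9*x^2 + 41*x - 28) - 6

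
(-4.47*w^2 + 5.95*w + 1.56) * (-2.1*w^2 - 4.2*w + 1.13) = 9.387*w^4 + 6.279*w^3 - 33.3171*w^2 + 0.171499999999999*w + 1.7628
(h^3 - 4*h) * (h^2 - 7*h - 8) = h^5 - 7*h^4 - 12*h^3 + 28*h^2 + 32*h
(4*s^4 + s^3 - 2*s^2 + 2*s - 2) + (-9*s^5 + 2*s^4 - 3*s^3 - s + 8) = -9*s^5 + 6*s^4 - 2*s^3 - 2*s^2 + s + 6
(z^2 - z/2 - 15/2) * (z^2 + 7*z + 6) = z^4 + 13*z^3/2 - 5*z^2 - 111*z/2 - 45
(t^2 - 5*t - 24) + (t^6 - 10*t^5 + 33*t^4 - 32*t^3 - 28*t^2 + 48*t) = t^6 - 10*t^5 + 33*t^4 - 32*t^3 - 27*t^2 + 43*t - 24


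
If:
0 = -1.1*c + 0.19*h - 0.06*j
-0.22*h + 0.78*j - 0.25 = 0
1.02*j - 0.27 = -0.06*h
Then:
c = -0.04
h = -0.16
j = 0.27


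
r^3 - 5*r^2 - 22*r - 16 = (r - 8)*(r + 1)*(r + 2)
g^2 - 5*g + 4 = (g - 4)*(g - 1)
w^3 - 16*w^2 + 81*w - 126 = (w - 7)*(w - 6)*(w - 3)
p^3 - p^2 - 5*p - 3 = (p - 3)*(p + 1)^2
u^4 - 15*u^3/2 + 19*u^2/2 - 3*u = u*(u - 6)*(u - 1)*(u - 1/2)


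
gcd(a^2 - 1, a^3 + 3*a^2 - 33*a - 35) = a + 1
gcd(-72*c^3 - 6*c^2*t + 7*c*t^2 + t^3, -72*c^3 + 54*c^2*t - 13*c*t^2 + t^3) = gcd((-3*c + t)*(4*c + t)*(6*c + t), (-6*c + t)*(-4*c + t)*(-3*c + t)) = -3*c + t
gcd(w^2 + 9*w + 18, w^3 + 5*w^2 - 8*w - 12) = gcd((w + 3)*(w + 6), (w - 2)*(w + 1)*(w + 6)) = w + 6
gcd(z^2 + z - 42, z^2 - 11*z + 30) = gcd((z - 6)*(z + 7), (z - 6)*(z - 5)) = z - 6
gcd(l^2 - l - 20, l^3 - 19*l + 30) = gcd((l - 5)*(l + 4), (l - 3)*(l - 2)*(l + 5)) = 1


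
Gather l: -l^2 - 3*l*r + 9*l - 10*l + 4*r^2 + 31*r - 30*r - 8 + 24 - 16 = -l^2 + l*(-3*r - 1) + 4*r^2 + r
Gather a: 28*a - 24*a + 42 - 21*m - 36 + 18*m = 4*a - 3*m + 6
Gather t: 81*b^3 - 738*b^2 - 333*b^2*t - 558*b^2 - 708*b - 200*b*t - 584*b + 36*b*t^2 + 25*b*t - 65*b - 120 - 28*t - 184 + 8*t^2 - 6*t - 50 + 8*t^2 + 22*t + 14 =81*b^3 - 1296*b^2 - 1357*b + t^2*(36*b + 16) + t*(-333*b^2 - 175*b - 12) - 340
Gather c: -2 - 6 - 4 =-12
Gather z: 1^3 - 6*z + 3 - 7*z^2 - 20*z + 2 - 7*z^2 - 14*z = -14*z^2 - 40*z + 6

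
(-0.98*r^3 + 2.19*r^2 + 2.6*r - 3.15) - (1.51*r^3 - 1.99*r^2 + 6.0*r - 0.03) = -2.49*r^3 + 4.18*r^2 - 3.4*r - 3.12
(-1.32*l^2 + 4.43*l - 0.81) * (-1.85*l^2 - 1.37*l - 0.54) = 2.442*l^4 - 6.3871*l^3 - 3.8578*l^2 - 1.2825*l + 0.4374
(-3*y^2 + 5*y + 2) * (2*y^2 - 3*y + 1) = -6*y^4 + 19*y^3 - 14*y^2 - y + 2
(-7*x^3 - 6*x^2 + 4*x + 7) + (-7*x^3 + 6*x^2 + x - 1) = -14*x^3 + 5*x + 6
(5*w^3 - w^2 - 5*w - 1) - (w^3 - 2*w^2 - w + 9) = 4*w^3 + w^2 - 4*w - 10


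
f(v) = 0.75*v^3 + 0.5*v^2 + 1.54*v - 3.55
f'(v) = 2.25*v^2 + 1.0*v + 1.54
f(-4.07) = -52.10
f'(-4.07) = 34.74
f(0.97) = -0.90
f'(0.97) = 4.63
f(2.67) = 18.40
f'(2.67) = 20.25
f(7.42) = 341.79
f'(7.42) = 132.84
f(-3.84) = -44.56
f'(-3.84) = 30.88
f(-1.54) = -7.47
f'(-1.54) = 5.34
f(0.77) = -1.73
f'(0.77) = 3.64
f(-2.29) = -13.46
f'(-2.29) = 11.05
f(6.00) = 185.69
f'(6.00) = 88.54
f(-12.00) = -1246.03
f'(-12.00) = 313.54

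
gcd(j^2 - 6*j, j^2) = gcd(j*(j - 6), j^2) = j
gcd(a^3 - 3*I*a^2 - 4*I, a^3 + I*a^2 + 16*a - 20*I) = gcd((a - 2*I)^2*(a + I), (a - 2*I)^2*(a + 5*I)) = a^2 - 4*I*a - 4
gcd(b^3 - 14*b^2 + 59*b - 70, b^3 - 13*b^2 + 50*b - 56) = b^2 - 9*b + 14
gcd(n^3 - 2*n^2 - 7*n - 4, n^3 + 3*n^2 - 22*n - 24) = n^2 - 3*n - 4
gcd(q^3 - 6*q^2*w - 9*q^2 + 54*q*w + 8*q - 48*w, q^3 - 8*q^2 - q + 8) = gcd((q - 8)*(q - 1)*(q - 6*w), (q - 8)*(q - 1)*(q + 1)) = q^2 - 9*q + 8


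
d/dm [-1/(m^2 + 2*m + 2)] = 2*(m + 1)/(m^2 + 2*m + 2)^2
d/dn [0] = 0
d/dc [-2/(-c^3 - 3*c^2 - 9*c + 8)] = 6*(-c^2 - 2*c - 3)/(c^3 + 3*c^2 + 9*c - 8)^2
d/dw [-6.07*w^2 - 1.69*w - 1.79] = -12.14*w - 1.69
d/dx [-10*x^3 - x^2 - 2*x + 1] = -30*x^2 - 2*x - 2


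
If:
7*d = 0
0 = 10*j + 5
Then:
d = 0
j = -1/2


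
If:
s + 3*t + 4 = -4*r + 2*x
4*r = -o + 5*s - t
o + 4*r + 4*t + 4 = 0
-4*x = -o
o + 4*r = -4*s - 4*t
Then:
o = 8/3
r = 4/3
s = 1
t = -3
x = 2/3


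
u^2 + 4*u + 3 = (u + 1)*(u + 3)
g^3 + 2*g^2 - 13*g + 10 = (g - 2)*(g - 1)*(g + 5)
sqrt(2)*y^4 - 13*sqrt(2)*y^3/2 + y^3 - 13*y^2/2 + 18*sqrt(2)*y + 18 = (y - 6)*(y - 2)*(y + 3/2)*(sqrt(2)*y + 1)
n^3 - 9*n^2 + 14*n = n*(n - 7)*(n - 2)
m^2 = m^2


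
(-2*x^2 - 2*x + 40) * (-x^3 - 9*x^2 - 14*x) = 2*x^5 + 20*x^4 + 6*x^3 - 332*x^2 - 560*x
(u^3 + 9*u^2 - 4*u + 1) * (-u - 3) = -u^4 - 12*u^3 - 23*u^2 + 11*u - 3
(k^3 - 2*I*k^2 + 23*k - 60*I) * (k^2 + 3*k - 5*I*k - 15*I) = k^5 + 3*k^4 - 7*I*k^4 + 13*k^3 - 21*I*k^3 + 39*k^2 - 175*I*k^2 - 300*k - 525*I*k - 900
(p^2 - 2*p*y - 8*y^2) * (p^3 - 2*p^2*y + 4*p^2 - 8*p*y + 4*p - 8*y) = p^5 - 4*p^4*y + 4*p^4 - 4*p^3*y^2 - 16*p^3*y + 4*p^3 + 16*p^2*y^3 - 16*p^2*y^2 - 16*p^2*y + 64*p*y^3 - 16*p*y^2 + 64*y^3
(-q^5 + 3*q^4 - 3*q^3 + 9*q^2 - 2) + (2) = -q^5 + 3*q^4 - 3*q^3 + 9*q^2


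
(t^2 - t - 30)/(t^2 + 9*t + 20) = (t - 6)/(t + 4)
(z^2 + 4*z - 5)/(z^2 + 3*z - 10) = (z - 1)/(z - 2)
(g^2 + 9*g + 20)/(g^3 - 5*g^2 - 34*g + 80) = (g + 4)/(g^2 - 10*g + 16)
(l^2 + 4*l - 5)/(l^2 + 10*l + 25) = (l - 1)/(l + 5)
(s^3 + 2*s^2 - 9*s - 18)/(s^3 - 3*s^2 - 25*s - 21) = (s^2 - s - 6)/(s^2 - 6*s - 7)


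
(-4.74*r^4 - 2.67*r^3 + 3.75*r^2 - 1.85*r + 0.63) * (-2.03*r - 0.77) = 9.6222*r^5 + 9.0699*r^4 - 5.5566*r^3 + 0.867999999999999*r^2 + 0.1456*r - 0.4851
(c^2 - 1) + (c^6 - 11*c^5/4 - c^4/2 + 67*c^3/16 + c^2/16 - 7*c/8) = c^6 - 11*c^5/4 - c^4/2 + 67*c^3/16 + 17*c^2/16 - 7*c/8 - 1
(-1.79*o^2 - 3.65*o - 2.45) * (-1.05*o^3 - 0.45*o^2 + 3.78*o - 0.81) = 1.8795*o^5 + 4.638*o^4 - 2.5512*o^3 - 11.2446*o^2 - 6.3045*o + 1.9845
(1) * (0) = 0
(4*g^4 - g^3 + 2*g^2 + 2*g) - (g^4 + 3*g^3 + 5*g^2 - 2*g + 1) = 3*g^4 - 4*g^3 - 3*g^2 + 4*g - 1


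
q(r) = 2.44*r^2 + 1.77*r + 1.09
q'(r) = 4.88*r + 1.77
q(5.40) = 81.80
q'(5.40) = 28.12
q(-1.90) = 6.54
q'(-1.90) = -7.50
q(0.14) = 1.39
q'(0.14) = 2.45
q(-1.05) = 1.92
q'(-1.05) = -3.35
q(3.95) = 46.15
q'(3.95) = 21.05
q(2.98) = 28.03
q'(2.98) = 16.31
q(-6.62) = 96.30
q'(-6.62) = -30.54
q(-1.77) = 5.60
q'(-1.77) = -6.87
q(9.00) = 214.66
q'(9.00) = 45.69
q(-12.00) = 331.21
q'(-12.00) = -56.79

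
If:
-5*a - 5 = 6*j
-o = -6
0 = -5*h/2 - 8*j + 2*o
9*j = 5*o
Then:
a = -5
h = -88/15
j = 10/3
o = 6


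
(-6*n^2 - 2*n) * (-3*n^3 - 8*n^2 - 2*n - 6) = 18*n^5 + 54*n^4 + 28*n^3 + 40*n^2 + 12*n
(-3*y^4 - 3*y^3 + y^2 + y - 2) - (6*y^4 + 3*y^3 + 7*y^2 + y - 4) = -9*y^4 - 6*y^3 - 6*y^2 + 2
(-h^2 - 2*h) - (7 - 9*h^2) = 8*h^2 - 2*h - 7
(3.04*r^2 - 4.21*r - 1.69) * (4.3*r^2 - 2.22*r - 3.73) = 13.072*r^4 - 24.8518*r^3 - 9.26*r^2 + 19.4551*r + 6.3037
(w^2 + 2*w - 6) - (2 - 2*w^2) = 3*w^2 + 2*w - 8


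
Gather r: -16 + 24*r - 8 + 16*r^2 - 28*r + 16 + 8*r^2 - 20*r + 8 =24*r^2 - 24*r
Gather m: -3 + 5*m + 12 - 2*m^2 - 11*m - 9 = -2*m^2 - 6*m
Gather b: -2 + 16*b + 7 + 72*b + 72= 88*b + 77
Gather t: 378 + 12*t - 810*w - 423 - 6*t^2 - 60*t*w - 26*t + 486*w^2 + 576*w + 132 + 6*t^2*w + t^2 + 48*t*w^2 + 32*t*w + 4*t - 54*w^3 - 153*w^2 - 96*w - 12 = t^2*(6*w - 5) + t*(48*w^2 - 28*w - 10) - 54*w^3 + 333*w^2 - 330*w + 75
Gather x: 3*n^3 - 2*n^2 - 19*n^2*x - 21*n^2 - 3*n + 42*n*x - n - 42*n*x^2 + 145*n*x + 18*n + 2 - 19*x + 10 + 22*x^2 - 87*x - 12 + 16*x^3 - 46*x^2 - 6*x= 3*n^3 - 23*n^2 + 14*n + 16*x^3 + x^2*(-42*n - 24) + x*(-19*n^2 + 187*n - 112)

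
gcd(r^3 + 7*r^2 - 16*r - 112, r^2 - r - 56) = r + 7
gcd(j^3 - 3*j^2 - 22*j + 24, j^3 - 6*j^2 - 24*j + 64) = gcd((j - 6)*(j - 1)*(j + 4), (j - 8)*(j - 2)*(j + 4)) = j + 4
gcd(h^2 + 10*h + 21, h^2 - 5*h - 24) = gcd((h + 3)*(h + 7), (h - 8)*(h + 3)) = h + 3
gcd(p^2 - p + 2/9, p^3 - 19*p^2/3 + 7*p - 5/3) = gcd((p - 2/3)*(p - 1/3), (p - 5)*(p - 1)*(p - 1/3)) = p - 1/3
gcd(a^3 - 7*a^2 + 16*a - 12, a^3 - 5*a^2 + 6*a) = a^2 - 5*a + 6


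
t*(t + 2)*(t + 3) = t^3 + 5*t^2 + 6*t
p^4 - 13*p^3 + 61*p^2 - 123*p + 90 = (p - 5)*(p - 3)^2*(p - 2)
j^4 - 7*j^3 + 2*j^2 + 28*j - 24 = (j - 6)*(j - 2)*(j - 1)*(j + 2)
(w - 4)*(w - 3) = w^2 - 7*w + 12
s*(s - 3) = s^2 - 3*s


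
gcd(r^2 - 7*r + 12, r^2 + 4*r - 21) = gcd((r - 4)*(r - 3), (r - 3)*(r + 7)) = r - 3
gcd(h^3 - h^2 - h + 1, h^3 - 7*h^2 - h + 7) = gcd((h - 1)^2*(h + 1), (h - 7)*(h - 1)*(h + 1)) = h^2 - 1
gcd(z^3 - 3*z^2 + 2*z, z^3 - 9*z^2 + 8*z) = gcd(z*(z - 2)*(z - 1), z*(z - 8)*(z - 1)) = z^2 - z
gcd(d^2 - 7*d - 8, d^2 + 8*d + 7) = d + 1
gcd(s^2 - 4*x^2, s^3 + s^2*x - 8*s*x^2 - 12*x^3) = s + 2*x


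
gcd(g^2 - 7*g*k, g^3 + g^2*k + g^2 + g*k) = g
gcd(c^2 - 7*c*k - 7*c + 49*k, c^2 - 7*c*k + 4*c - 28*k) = c - 7*k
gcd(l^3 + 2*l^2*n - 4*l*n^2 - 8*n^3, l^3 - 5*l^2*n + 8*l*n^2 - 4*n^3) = l - 2*n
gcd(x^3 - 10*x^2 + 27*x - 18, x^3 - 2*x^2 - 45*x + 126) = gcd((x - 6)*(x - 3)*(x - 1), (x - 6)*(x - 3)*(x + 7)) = x^2 - 9*x + 18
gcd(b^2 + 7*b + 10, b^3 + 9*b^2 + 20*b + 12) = b + 2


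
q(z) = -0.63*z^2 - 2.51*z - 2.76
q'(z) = -1.26*z - 2.51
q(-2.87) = -0.75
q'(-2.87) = 1.11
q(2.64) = -13.78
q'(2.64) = -5.84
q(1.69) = -8.80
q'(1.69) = -4.64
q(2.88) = -15.21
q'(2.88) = -6.14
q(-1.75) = -0.30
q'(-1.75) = -0.30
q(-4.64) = -4.68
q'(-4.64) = 3.34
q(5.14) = -32.31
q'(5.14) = -8.99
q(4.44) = -26.32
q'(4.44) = -8.10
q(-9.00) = -31.20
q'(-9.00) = 8.83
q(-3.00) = -0.90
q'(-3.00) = 1.27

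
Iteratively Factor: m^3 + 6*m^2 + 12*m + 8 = (m + 2)*(m^2 + 4*m + 4) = (m + 2)^2*(m + 2)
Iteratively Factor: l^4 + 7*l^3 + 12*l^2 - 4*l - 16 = (l + 2)*(l^3 + 5*l^2 + 2*l - 8) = (l + 2)*(l + 4)*(l^2 + l - 2) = (l + 2)^2*(l + 4)*(l - 1)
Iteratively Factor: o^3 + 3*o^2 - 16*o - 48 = (o + 4)*(o^2 - o - 12) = (o + 3)*(o + 4)*(o - 4)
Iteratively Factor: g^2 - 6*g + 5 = (g - 1)*(g - 5)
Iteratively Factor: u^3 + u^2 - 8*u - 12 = (u + 2)*(u^2 - u - 6) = (u + 2)^2*(u - 3)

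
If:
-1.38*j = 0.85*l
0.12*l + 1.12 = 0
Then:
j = 5.75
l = -9.33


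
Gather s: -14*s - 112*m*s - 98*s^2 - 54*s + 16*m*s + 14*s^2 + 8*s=-84*s^2 + s*(-96*m - 60)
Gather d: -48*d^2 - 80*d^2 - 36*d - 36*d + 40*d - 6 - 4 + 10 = -128*d^2 - 32*d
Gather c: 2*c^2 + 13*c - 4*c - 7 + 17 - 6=2*c^2 + 9*c + 4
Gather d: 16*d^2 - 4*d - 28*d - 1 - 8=16*d^2 - 32*d - 9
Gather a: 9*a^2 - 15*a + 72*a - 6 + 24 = 9*a^2 + 57*a + 18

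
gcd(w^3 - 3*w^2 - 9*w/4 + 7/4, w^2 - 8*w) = 1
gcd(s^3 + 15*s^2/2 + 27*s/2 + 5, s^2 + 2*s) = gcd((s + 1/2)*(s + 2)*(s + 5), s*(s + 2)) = s + 2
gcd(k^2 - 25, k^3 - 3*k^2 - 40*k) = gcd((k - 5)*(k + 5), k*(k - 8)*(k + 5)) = k + 5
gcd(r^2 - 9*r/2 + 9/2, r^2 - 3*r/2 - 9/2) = r - 3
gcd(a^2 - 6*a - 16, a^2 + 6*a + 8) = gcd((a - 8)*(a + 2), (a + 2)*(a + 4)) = a + 2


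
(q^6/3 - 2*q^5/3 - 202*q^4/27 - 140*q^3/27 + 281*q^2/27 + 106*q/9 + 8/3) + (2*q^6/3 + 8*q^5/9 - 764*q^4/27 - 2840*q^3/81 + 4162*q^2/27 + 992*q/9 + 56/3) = q^6 + 2*q^5/9 - 322*q^4/9 - 3260*q^3/81 + 1481*q^2/9 + 122*q + 64/3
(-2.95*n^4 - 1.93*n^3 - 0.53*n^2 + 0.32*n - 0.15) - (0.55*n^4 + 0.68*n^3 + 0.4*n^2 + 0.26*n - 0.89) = -3.5*n^4 - 2.61*n^3 - 0.93*n^2 + 0.06*n + 0.74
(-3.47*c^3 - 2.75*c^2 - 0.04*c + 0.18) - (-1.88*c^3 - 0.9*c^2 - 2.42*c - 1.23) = -1.59*c^3 - 1.85*c^2 + 2.38*c + 1.41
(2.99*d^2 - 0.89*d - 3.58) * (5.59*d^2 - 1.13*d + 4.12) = 16.7141*d^4 - 8.3538*d^3 - 6.6877*d^2 + 0.3786*d - 14.7496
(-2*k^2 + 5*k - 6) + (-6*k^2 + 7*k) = -8*k^2 + 12*k - 6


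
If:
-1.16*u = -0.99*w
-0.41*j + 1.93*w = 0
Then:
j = 4.70731707317073*w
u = 0.853448275862069*w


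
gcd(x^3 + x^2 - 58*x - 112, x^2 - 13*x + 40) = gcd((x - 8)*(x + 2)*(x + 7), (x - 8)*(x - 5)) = x - 8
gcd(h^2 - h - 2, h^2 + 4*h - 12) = h - 2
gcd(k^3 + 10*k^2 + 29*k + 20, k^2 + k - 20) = k + 5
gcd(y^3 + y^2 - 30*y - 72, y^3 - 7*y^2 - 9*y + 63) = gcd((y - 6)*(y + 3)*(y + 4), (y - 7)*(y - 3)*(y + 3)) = y + 3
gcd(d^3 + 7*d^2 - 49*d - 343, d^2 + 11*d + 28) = d + 7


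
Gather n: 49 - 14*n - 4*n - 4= 45 - 18*n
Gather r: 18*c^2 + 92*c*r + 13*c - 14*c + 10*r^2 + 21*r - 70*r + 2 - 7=18*c^2 - c + 10*r^2 + r*(92*c - 49) - 5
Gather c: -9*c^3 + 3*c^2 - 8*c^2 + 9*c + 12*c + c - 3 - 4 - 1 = -9*c^3 - 5*c^2 + 22*c - 8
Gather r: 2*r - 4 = 2*r - 4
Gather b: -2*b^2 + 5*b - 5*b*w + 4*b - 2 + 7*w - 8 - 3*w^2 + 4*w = -2*b^2 + b*(9 - 5*w) - 3*w^2 + 11*w - 10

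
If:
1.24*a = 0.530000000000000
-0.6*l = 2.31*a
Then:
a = 0.43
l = -1.65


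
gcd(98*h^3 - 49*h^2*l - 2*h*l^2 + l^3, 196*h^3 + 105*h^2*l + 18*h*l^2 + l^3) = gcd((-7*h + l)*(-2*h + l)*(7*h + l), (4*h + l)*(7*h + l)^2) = 7*h + l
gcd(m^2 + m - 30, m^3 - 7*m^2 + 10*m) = m - 5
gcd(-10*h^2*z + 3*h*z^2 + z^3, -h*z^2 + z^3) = z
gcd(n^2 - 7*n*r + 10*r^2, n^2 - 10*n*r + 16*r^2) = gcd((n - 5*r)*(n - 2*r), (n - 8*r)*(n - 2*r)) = -n + 2*r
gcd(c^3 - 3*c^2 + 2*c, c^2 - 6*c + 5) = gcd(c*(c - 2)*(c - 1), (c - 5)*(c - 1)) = c - 1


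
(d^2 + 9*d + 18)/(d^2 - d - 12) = (d + 6)/(d - 4)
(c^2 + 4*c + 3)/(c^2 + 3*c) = (c + 1)/c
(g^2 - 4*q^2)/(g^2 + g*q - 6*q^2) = (g + 2*q)/(g + 3*q)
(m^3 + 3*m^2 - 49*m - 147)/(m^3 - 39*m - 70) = (m^2 + 10*m + 21)/(m^2 + 7*m + 10)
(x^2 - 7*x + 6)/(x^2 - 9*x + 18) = (x - 1)/(x - 3)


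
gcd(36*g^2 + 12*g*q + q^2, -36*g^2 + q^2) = 6*g + q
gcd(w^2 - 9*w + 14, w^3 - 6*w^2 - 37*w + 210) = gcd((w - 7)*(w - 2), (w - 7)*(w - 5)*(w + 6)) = w - 7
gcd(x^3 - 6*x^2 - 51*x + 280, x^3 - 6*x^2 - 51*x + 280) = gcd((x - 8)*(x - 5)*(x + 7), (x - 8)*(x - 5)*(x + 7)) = x^3 - 6*x^2 - 51*x + 280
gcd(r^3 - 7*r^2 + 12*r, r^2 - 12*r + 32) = r - 4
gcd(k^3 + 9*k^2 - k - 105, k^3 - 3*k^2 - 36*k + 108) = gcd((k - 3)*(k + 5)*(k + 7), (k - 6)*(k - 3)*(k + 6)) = k - 3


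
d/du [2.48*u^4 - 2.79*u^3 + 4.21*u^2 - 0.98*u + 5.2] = 9.92*u^3 - 8.37*u^2 + 8.42*u - 0.98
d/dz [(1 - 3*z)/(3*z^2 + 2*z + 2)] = (9*z^2 - 6*z - 8)/(9*z^4 + 12*z^3 + 16*z^2 + 8*z + 4)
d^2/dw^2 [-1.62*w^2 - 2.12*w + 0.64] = -3.24000000000000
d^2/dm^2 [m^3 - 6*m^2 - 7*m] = 6*m - 12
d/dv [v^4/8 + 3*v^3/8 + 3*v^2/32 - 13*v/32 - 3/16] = v^3/2 + 9*v^2/8 + 3*v/16 - 13/32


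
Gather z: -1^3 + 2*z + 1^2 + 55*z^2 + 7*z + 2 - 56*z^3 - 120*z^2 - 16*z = -56*z^3 - 65*z^2 - 7*z + 2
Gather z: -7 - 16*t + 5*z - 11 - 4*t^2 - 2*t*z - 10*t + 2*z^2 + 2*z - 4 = -4*t^2 - 26*t + 2*z^2 + z*(7 - 2*t) - 22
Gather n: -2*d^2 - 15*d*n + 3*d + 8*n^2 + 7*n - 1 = -2*d^2 + 3*d + 8*n^2 + n*(7 - 15*d) - 1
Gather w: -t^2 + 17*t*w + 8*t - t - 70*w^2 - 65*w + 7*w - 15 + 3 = -t^2 + 7*t - 70*w^2 + w*(17*t - 58) - 12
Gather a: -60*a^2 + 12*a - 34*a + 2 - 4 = -60*a^2 - 22*a - 2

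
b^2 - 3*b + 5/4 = (b - 5/2)*(b - 1/2)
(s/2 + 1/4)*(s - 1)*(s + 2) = s^3/2 + 3*s^2/4 - 3*s/4 - 1/2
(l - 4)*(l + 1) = l^2 - 3*l - 4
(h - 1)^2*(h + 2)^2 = h^4 + 2*h^3 - 3*h^2 - 4*h + 4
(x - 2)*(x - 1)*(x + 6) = x^3 + 3*x^2 - 16*x + 12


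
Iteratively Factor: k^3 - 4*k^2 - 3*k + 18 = (k - 3)*(k^2 - k - 6) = (k - 3)*(k + 2)*(k - 3)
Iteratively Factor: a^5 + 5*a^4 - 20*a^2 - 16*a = (a + 1)*(a^4 + 4*a^3 - 4*a^2 - 16*a) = (a + 1)*(a + 2)*(a^3 + 2*a^2 - 8*a) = (a - 2)*(a + 1)*(a + 2)*(a^2 + 4*a) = a*(a - 2)*(a + 1)*(a + 2)*(a + 4)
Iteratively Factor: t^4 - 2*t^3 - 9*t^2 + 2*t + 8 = (t + 2)*(t^3 - 4*t^2 - t + 4) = (t - 4)*(t + 2)*(t^2 - 1) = (t - 4)*(t + 1)*(t + 2)*(t - 1)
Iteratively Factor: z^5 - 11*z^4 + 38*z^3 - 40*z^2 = (z - 5)*(z^4 - 6*z^3 + 8*z^2) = (z - 5)*(z - 2)*(z^3 - 4*z^2) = z*(z - 5)*(z - 2)*(z^2 - 4*z) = z*(z - 5)*(z - 4)*(z - 2)*(z)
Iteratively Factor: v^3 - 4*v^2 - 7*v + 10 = (v - 1)*(v^2 - 3*v - 10) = (v - 1)*(v + 2)*(v - 5)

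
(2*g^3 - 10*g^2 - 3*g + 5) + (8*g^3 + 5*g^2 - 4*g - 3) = 10*g^3 - 5*g^2 - 7*g + 2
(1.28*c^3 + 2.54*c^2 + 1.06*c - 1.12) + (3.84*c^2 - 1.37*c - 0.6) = 1.28*c^3 + 6.38*c^2 - 0.31*c - 1.72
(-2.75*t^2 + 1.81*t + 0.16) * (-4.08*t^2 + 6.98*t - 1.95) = 11.22*t^4 - 26.5798*t^3 + 17.3435*t^2 - 2.4127*t - 0.312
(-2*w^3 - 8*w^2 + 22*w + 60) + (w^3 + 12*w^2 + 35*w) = -w^3 + 4*w^2 + 57*w + 60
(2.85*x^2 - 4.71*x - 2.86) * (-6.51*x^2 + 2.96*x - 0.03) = -18.5535*x^4 + 39.0981*x^3 + 4.5915*x^2 - 8.3243*x + 0.0858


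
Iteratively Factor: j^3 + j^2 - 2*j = (j - 1)*(j^2 + 2*j) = j*(j - 1)*(j + 2)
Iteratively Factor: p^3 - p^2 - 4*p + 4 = (p + 2)*(p^2 - 3*p + 2) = (p - 2)*(p + 2)*(p - 1)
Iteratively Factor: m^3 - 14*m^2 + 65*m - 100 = (m - 4)*(m^2 - 10*m + 25) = (m - 5)*(m - 4)*(m - 5)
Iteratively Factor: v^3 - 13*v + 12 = (v - 3)*(v^2 + 3*v - 4) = (v - 3)*(v - 1)*(v + 4)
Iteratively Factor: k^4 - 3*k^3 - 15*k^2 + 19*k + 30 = (k + 1)*(k^3 - 4*k^2 - 11*k + 30) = (k + 1)*(k + 3)*(k^2 - 7*k + 10) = (k - 2)*(k + 1)*(k + 3)*(k - 5)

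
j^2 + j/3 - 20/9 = (j - 4/3)*(j + 5/3)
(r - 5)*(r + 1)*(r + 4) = r^3 - 21*r - 20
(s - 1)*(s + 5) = s^2 + 4*s - 5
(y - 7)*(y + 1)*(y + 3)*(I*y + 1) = I*y^4 + y^3 - 3*I*y^3 - 3*y^2 - 25*I*y^2 - 25*y - 21*I*y - 21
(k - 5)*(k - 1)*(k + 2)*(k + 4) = k^4 - 23*k^2 - 18*k + 40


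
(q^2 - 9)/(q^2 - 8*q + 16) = (q^2 - 9)/(q^2 - 8*q + 16)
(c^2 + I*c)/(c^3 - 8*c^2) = (c + I)/(c*(c - 8))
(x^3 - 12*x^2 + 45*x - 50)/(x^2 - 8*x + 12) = (x^2 - 10*x + 25)/(x - 6)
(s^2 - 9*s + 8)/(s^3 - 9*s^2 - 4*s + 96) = (s - 1)/(s^2 - s - 12)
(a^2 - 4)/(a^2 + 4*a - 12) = (a + 2)/(a + 6)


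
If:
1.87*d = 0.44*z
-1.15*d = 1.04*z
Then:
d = 0.00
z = 0.00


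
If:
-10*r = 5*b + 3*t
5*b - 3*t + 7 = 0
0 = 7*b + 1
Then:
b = -1/7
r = -39/70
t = 44/21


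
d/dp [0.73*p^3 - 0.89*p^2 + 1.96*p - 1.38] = 2.19*p^2 - 1.78*p + 1.96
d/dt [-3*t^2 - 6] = -6*t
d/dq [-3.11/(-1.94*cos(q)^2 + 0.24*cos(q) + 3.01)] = (12.0668*cos(q) - 0.7464)*sin(q)/(-1.94*cos(q)^2 + 0.24*cos(q) + 3.01)^2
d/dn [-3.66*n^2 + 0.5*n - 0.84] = 0.5 - 7.32*n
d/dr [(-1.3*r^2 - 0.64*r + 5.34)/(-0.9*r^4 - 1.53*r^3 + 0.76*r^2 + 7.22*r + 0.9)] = (-2.34*r^5 - 3.717*r^4 + 17.2656*r^3 + 15.611*r^2 - 10.4568*r - 39.1308)/(0.81*r^8 + 2.754*r^7 + 0.9729*r^6 - 15.3216*r^5 - 23.1356*r^4 + 8.2204*r^3 + 53.4964*r^2 + 12.996*r + 0.81)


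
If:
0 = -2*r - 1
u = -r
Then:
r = -1/2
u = 1/2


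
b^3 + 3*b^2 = b^2*(b + 3)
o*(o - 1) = o^2 - o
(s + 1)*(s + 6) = s^2 + 7*s + 6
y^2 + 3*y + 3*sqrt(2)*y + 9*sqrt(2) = (y + 3)*(y + 3*sqrt(2))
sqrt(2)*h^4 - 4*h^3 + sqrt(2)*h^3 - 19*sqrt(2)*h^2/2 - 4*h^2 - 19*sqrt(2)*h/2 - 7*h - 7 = (h + 1)*(h - 7*sqrt(2)/2)*(h + sqrt(2))*(sqrt(2)*h + 1)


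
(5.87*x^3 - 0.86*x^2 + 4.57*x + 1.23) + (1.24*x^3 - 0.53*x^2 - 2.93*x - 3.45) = 7.11*x^3 - 1.39*x^2 + 1.64*x - 2.22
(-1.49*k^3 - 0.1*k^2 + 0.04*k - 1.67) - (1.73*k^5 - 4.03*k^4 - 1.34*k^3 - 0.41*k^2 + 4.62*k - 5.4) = -1.73*k^5 + 4.03*k^4 - 0.15*k^3 + 0.31*k^2 - 4.58*k + 3.73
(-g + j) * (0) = 0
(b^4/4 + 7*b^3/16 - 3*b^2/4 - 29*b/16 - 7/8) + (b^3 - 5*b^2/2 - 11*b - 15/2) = b^4/4 + 23*b^3/16 - 13*b^2/4 - 205*b/16 - 67/8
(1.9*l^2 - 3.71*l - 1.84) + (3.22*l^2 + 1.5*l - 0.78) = 5.12*l^2 - 2.21*l - 2.62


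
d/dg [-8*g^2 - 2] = -16*g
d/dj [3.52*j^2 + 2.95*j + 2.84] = 7.04*j + 2.95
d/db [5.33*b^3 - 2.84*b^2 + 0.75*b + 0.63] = 15.99*b^2 - 5.68*b + 0.75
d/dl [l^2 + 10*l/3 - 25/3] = 2*l + 10/3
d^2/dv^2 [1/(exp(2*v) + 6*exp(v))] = 2*(4*(exp(v) + 3)^2 - (exp(v) + 6)*(2*exp(v) + 3))*exp(-v)/(exp(v) + 6)^3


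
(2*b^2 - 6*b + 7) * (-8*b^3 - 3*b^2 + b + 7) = -16*b^5 + 42*b^4 - 36*b^3 - 13*b^2 - 35*b + 49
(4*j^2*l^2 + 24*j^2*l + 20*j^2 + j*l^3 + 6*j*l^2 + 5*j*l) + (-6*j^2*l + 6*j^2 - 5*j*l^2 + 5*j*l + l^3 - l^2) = 4*j^2*l^2 + 18*j^2*l + 26*j^2 + j*l^3 + j*l^2 + 10*j*l + l^3 - l^2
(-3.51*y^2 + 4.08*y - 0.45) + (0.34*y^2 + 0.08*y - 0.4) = -3.17*y^2 + 4.16*y - 0.85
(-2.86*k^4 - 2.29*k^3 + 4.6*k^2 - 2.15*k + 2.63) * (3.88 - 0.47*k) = 1.3442*k^5 - 10.0205*k^4 - 11.0472*k^3 + 18.8585*k^2 - 9.5781*k + 10.2044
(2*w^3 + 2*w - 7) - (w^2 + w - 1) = 2*w^3 - w^2 + w - 6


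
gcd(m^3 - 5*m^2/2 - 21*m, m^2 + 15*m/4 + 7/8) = m + 7/2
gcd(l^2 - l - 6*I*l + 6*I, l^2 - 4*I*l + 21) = 1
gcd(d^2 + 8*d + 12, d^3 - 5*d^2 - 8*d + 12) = d + 2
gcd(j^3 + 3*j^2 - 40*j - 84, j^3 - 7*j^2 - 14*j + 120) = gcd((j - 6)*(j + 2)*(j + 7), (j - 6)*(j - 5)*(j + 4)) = j - 6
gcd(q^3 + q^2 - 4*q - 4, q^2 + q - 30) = 1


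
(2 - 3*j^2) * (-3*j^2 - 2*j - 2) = 9*j^4 + 6*j^3 - 4*j - 4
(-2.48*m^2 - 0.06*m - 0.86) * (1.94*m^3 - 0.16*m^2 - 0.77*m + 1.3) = -4.8112*m^5 + 0.2804*m^4 + 0.2508*m^3 - 3.0402*m^2 + 0.5842*m - 1.118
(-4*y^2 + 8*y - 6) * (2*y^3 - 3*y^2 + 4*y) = -8*y^5 + 28*y^4 - 52*y^3 + 50*y^2 - 24*y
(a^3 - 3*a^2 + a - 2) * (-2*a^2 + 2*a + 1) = -2*a^5 + 8*a^4 - 7*a^3 + 3*a^2 - 3*a - 2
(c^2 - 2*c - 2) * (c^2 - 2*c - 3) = c^4 - 4*c^3 - c^2 + 10*c + 6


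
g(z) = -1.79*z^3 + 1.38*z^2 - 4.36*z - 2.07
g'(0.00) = -4.36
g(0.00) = -2.07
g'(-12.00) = -810.76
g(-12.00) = 3342.09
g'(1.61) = -13.84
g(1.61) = -12.98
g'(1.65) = -14.43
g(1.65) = -13.55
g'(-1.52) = -20.96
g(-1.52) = 14.03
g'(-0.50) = -7.08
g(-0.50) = 0.68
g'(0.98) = -6.81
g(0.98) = -6.70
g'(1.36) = -10.54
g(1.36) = -9.95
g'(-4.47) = -123.99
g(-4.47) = 204.87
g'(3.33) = -54.72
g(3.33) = -67.38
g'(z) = -5.37*z^2 + 2.76*z - 4.36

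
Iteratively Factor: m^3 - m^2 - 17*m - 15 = (m + 3)*(m^2 - 4*m - 5) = (m + 1)*(m + 3)*(m - 5)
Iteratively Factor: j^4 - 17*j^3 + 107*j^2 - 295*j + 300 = (j - 4)*(j^3 - 13*j^2 + 55*j - 75) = (j - 4)*(j - 3)*(j^2 - 10*j + 25) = (j - 5)*(j - 4)*(j - 3)*(j - 5)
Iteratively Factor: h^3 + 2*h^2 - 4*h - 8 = (h + 2)*(h^2 - 4) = (h + 2)^2*(h - 2)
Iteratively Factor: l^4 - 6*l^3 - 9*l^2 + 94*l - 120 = (l - 5)*(l^3 - l^2 - 14*l + 24) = (l - 5)*(l - 3)*(l^2 + 2*l - 8) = (l - 5)*(l - 3)*(l - 2)*(l + 4)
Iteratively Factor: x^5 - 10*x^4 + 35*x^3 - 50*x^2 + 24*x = (x - 2)*(x^4 - 8*x^3 + 19*x^2 - 12*x) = (x - 2)*(x - 1)*(x^3 - 7*x^2 + 12*x) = (x - 4)*(x - 2)*(x - 1)*(x^2 - 3*x) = x*(x - 4)*(x - 2)*(x - 1)*(x - 3)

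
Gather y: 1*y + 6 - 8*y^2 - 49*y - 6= -8*y^2 - 48*y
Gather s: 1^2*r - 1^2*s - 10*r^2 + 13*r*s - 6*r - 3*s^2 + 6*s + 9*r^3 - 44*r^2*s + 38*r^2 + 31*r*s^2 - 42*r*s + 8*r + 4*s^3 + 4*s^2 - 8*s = 9*r^3 + 28*r^2 + 3*r + 4*s^3 + s^2*(31*r + 1) + s*(-44*r^2 - 29*r - 3)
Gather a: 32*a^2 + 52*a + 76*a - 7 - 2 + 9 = 32*a^2 + 128*a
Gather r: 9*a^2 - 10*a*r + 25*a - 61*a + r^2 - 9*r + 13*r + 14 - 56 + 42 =9*a^2 - 36*a + r^2 + r*(4 - 10*a)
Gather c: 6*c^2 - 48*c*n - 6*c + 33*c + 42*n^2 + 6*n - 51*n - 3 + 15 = 6*c^2 + c*(27 - 48*n) + 42*n^2 - 45*n + 12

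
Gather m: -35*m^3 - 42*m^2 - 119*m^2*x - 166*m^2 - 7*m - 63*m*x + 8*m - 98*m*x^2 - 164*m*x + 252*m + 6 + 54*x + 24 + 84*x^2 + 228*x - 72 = -35*m^3 + m^2*(-119*x - 208) + m*(-98*x^2 - 227*x + 253) + 84*x^2 + 282*x - 42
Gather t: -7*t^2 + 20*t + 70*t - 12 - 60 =-7*t^2 + 90*t - 72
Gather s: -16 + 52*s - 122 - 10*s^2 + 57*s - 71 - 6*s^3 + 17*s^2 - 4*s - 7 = -6*s^3 + 7*s^2 + 105*s - 216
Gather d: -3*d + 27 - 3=24 - 3*d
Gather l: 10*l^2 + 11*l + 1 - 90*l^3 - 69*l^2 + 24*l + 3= -90*l^3 - 59*l^2 + 35*l + 4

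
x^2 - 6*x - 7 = (x - 7)*(x + 1)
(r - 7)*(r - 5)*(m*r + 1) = m*r^3 - 12*m*r^2 + 35*m*r + r^2 - 12*r + 35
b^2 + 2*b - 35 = (b - 5)*(b + 7)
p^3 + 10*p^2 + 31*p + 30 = (p + 2)*(p + 3)*(p + 5)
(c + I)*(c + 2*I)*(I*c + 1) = I*c^3 - 2*c^2 + I*c - 2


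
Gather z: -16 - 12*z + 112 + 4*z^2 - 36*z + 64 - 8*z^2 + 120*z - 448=-4*z^2 + 72*z - 288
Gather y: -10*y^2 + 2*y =-10*y^2 + 2*y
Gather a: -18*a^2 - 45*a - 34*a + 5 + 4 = -18*a^2 - 79*a + 9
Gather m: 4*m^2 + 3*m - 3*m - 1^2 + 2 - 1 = 4*m^2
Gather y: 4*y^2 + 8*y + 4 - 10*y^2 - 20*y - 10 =-6*y^2 - 12*y - 6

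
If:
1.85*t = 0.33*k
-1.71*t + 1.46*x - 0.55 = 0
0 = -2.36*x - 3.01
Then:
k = -7.91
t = -1.41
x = -1.28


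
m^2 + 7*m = m*(m + 7)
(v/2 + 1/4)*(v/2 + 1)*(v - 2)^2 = v^4/4 - 3*v^3/8 - 5*v^2/4 + 3*v/2 + 1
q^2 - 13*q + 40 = (q - 8)*(q - 5)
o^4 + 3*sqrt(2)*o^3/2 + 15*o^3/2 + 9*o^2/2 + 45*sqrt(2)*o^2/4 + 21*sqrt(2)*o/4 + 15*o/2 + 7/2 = (o + 1/2)*(o + 7)*(o + sqrt(2)/2)*(o + sqrt(2))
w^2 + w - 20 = (w - 4)*(w + 5)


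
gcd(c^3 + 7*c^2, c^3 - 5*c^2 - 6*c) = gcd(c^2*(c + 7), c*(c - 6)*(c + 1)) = c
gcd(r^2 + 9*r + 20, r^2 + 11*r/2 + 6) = r + 4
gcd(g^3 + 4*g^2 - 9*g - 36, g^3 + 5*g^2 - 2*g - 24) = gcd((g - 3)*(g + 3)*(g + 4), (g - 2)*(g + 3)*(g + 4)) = g^2 + 7*g + 12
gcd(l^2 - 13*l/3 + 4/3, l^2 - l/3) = l - 1/3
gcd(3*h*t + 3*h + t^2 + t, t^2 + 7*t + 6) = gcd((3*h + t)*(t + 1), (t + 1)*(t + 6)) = t + 1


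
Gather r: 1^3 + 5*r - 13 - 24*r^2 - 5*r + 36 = 24 - 24*r^2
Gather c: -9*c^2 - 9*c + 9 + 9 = -9*c^2 - 9*c + 18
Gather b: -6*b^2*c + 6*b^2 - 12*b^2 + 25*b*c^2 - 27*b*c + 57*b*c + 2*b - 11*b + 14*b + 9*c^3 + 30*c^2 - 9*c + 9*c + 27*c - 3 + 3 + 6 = b^2*(-6*c - 6) + b*(25*c^2 + 30*c + 5) + 9*c^3 + 30*c^2 + 27*c + 6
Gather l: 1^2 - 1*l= 1 - l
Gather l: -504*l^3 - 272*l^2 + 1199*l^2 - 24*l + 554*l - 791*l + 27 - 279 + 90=-504*l^3 + 927*l^2 - 261*l - 162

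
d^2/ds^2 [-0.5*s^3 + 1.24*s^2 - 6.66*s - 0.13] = 2.48 - 3.0*s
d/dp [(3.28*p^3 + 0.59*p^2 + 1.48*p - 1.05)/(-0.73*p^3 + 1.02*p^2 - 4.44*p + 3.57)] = (3.7763*p^4 - 26.9656*p^3 + 28.7001*p^2 + 6.3546*p + 0.621599999999999)/(0.5329*p^6 - 1.4892*p^5 + 7.5228*p^4 - 14.2698*p^3 + 26.9964*p^2 - 31.7016*p + 12.7449)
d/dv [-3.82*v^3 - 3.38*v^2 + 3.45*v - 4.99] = -11.46*v^2 - 6.76*v + 3.45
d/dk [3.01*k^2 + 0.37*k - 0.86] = 6.02*k + 0.37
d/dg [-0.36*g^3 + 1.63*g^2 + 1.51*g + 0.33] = -1.08*g^2 + 3.26*g + 1.51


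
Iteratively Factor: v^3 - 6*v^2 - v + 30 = (v - 5)*(v^2 - v - 6) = (v - 5)*(v - 3)*(v + 2)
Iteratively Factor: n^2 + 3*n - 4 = (n + 4)*(n - 1)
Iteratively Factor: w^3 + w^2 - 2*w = (w - 1)*(w^2 + 2*w) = (w - 1)*(w + 2)*(w)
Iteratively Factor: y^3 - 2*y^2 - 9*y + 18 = (y + 3)*(y^2 - 5*y + 6) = (y - 2)*(y + 3)*(y - 3)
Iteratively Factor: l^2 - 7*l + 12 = (l - 4)*(l - 3)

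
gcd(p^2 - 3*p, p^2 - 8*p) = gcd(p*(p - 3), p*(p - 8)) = p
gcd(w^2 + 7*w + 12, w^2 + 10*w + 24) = w + 4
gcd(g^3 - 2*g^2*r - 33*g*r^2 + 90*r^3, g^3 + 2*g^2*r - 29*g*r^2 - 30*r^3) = -g^2 - g*r + 30*r^2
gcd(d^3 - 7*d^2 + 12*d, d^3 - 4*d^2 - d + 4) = d - 4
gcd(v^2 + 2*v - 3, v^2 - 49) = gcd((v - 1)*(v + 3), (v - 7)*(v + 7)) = 1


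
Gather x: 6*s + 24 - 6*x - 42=6*s - 6*x - 18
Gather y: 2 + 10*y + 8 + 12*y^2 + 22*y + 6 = 12*y^2 + 32*y + 16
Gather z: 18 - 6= 12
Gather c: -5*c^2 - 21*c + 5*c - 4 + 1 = -5*c^2 - 16*c - 3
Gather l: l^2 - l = l^2 - l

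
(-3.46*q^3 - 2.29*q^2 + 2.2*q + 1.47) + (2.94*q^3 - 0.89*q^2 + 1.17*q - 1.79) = -0.52*q^3 - 3.18*q^2 + 3.37*q - 0.32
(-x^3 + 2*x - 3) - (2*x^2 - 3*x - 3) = -x^3 - 2*x^2 + 5*x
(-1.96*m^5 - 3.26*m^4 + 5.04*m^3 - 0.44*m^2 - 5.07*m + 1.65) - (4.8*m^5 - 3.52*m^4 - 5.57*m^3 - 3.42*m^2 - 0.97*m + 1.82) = -6.76*m^5 + 0.26*m^4 + 10.61*m^3 + 2.98*m^2 - 4.1*m - 0.17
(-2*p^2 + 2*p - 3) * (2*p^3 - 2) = -4*p^5 + 4*p^4 - 6*p^3 + 4*p^2 - 4*p + 6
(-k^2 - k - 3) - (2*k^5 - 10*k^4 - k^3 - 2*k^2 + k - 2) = -2*k^5 + 10*k^4 + k^3 + k^2 - 2*k - 1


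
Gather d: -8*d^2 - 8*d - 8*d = -8*d^2 - 16*d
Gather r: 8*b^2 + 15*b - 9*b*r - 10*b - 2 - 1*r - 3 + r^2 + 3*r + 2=8*b^2 + 5*b + r^2 + r*(2 - 9*b) - 3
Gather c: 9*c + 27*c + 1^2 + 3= 36*c + 4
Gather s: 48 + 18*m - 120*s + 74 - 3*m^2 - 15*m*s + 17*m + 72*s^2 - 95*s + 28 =-3*m^2 + 35*m + 72*s^2 + s*(-15*m - 215) + 150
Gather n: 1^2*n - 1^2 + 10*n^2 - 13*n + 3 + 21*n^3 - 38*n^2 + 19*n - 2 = 21*n^3 - 28*n^2 + 7*n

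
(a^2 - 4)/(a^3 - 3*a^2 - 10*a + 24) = (a + 2)/(a^2 - a - 12)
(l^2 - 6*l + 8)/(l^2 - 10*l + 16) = (l - 4)/(l - 8)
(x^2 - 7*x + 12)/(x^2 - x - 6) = (x - 4)/(x + 2)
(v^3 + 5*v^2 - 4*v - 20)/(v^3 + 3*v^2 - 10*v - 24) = (v^2 + 3*v - 10)/(v^2 + v - 12)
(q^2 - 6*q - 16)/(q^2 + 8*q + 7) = (q^2 - 6*q - 16)/(q^2 + 8*q + 7)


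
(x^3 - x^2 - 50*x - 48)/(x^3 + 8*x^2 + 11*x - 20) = (x^3 - x^2 - 50*x - 48)/(x^3 + 8*x^2 + 11*x - 20)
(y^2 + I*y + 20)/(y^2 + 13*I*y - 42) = (y^2 + I*y + 20)/(y^2 + 13*I*y - 42)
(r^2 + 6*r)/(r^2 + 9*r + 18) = r/(r + 3)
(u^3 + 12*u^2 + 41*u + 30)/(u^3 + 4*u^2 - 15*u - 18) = (u + 5)/(u - 3)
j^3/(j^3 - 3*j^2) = j/(j - 3)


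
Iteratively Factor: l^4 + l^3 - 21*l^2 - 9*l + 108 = (l - 3)*(l^3 + 4*l^2 - 9*l - 36) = (l - 3)*(l + 3)*(l^2 + l - 12) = (l - 3)^2*(l + 3)*(l + 4)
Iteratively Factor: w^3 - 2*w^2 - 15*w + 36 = (w - 3)*(w^2 + w - 12) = (w - 3)^2*(w + 4)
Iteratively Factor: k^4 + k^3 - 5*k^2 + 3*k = (k - 1)*(k^3 + 2*k^2 - 3*k) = (k - 1)^2*(k^2 + 3*k) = k*(k - 1)^2*(k + 3)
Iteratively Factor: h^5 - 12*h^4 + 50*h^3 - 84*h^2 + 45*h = (h - 1)*(h^4 - 11*h^3 + 39*h^2 - 45*h) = (h - 3)*(h - 1)*(h^3 - 8*h^2 + 15*h) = (h - 3)^2*(h - 1)*(h^2 - 5*h) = (h - 5)*(h - 3)^2*(h - 1)*(h)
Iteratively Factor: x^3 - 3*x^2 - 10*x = (x + 2)*(x^2 - 5*x) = (x - 5)*(x + 2)*(x)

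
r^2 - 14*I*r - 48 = (r - 8*I)*(r - 6*I)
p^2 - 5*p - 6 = (p - 6)*(p + 1)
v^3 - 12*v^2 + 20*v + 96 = (v - 8)*(v - 6)*(v + 2)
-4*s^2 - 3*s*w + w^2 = (-4*s + w)*(s + w)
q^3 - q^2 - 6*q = q*(q - 3)*(q + 2)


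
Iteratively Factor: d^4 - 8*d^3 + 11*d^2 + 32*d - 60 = (d - 2)*(d^3 - 6*d^2 - d + 30) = (d - 5)*(d - 2)*(d^2 - d - 6) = (d - 5)*(d - 2)*(d + 2)*(d - 3)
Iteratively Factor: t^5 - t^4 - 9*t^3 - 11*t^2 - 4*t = (t)*(t^4 - t^3 - 9*t^2 - 11*t - 4) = t*(t - 4)*(t^3 + 3*t^2 + 3*t + 1) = t*(t - 4)*(t + 1)*(t^2 + 2*t + 1) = t*(t - 4)*(t + 1)^2*(t + 1)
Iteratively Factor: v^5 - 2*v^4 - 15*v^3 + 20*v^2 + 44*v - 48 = (v + 3)*(v^4 - 5*v^3 + 20*v - 16) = (v + 2)*(v + 3)*(v^3 - 7*v^2 + 14*v - 8) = (v - 2)*(v + 2)*(v + 3)*(v^2 - 5*v + 4) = (v - 2)*(v - 1)*(v + 2)*(v + 3)*(v - 4)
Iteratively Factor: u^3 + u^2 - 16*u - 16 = (u + 4)*(u^2 - 3*u - 4) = (u - 4)*(u + 4)*(u + 1)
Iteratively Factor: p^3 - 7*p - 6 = (p - 3)*(p^2 + 3*p + 2) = (p - 3)*(p + 2)*(p + 1)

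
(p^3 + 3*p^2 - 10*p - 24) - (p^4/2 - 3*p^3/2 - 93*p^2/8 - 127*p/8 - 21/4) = -p^4/2 + 5*p^3/2 + 117*p^2/8 + 47*p/8 - 75/4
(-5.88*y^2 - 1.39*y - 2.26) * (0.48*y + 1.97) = -2.8224*y^3 - 12.2508*y^2 - 3.8231*y - 4.4522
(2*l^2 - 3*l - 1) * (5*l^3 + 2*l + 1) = 10*l^5 - 15*l^4 - l^3 - 4*l^2 - 5*l - 1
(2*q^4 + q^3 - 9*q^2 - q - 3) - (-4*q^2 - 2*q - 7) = 2*q^4 + q^3 - 5*q^2 + q + 4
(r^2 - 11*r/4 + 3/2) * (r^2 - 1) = r^4 - 11*r^3/4 + r^2/2 + 11*r/4 - 3/2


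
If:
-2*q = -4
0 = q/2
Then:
No Solution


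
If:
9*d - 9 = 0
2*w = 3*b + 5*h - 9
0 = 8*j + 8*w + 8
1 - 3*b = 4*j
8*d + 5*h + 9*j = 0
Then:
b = 67/33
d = 1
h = 38/55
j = -14/11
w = 3/11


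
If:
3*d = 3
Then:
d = 1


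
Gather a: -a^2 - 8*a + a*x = -a^2 + a*(x - 8)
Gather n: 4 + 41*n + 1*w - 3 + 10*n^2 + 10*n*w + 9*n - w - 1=10*n^2 + n*(10*w + 50)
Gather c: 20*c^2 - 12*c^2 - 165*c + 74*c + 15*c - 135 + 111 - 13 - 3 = 8*c^2 - 76*c - 40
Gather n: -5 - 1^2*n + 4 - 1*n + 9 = 8 - 2*n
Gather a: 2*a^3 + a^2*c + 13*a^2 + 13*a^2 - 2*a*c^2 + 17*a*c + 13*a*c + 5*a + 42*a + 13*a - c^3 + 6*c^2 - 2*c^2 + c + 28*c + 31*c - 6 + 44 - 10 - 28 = 2*a^3 + a^2*(c + 26) + a*(-2*c^2 + 30*c + 60) - c^3 + 4*c^2 + 60*c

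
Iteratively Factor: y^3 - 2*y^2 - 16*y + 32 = (y - 4)*(y^2 + 2*y - 8) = (y - 4)*(y + 4)*(y - 2)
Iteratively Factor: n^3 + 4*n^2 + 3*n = (n + 3)*(n^2 + n) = (n + 1)*(n + 3)*(n)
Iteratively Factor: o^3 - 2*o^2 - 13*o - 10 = (o + 2)*(o^2 - 4*o - 5) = (o - 5)*(o + 2)*(o + 1)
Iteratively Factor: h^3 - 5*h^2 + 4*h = (h - 4)*(h^2 - h) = (h - 4)*(h - 1)*(h)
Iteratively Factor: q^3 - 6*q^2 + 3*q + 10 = (q + 1)*(q^2 - 7*q + 10) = (q - 2)*(q + 1)*(q - 5)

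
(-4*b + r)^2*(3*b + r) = 48*b^3 - 8*b^2*r - 5*b*r^2 + r^3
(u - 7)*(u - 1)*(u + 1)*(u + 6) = u^4 - u^3 - 43*u^2 + u + 42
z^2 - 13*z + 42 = (z - 7)*(z - 6)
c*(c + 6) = c^2 + 6*c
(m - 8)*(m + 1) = m^2 - 7*m - 8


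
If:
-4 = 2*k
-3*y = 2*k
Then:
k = -2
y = 4/3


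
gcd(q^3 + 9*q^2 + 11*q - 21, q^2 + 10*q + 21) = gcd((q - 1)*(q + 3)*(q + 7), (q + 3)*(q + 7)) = q^2 + 10*q + 21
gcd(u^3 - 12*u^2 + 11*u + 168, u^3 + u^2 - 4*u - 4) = 1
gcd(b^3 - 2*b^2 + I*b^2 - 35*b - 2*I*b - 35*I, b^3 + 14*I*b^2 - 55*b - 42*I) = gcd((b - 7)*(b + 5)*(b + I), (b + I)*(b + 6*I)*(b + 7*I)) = b + I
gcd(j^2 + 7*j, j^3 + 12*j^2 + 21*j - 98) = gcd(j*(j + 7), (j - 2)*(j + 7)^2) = j + 7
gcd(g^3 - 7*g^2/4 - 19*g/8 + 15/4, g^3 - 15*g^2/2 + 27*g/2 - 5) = g - 2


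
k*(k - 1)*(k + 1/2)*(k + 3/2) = k^4 + k^3 - 5*k^2/4 - 3*k/4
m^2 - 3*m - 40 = (m - 8)*(m + 5)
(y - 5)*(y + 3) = y^2 - 2*y - 15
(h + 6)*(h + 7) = h^2 + 13*h + 42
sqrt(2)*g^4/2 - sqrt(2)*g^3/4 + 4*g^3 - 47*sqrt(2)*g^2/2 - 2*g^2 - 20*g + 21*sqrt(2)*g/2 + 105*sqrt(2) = (g - 5/2)*(g - 3*sqrt(2))*(g + 7*sqrt(2))*(sqrt(2)*g/2 + sqrt(2))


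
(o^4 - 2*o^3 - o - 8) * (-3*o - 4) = -3*o^5 + 2*o^4 + 8*o^3 + 3*o^2 + 28*o + 32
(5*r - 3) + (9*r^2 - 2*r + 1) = 9*r^2 + 3*r - 2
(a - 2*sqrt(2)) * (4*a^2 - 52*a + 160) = 4*a^3 - 52*a^2 - 8*sqrt(2)*a^2 + 104*sqrt(2)*a + 160*a - 320*sqrt(2)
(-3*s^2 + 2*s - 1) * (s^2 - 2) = -3*s^4 + 2*s^3 + 5*s^2 - 4*s + 2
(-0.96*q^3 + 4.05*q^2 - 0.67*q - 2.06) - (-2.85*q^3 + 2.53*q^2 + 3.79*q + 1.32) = 1.89*q^3 + 1.52*q^2 - 4.46*q - 3.38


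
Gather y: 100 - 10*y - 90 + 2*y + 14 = 24 - 8*y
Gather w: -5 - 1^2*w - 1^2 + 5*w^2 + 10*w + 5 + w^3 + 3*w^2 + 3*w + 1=w^3 + 8*w^2 + 12*w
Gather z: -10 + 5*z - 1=5*z - 11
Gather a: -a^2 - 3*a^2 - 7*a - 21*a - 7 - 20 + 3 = -4*a^2 - 28*a - 24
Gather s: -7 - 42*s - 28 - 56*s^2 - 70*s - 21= -56*s^2 - 112*s - 56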